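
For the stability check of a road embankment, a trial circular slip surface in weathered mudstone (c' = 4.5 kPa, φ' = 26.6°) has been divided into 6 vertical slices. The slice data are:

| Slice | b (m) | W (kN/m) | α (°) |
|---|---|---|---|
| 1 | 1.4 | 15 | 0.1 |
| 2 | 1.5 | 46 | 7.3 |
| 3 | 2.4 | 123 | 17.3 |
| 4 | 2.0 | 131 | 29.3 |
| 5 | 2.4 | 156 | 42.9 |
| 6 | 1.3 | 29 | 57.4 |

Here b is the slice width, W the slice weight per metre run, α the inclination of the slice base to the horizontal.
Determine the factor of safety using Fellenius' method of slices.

FS = 1.15

Ordinary method of slices: FS = Σ[c'·Δl_i + (W_i cosα_i)·tanφ'] / Σ W_i sinα_i, with Δl_i = b_i / cosα_i.
Slice 1: Δl = 1.4/cos0.1° = 1.400 m; N'_1 = 15·cos0.1° = 15.0; c'Δl = 6.30; W sinα = 0.0
Slice 2: Δl = 1.5/cos7.3° = 1.512 m; N'_2 = 46·cos7.3° = 45.6; c'Δl = 6.81; W sinα = 5.8
Slice 3: Δl = 2.4/cos17.3° = 2.514 m; N'_3 = 123·cos17.3° = 117.4; c'Δl = 11.31; W sinα = 36.6
Slice 4: Δl = 2.0/cos29.3° = 2.293 m; N'_4 = 131·cos29.3° = 114.2; c'Δl = 10.32; W sinα = 64.1
Slice 5: Δl = 2.4/cos42.9° = 3.276 m; N'_5 = 156·cos42.9° = 114.3; c'Δl = 14.74; W sinα = 106.2
Slice 6: Δl = 1.3/cos57.4° = 2.413 m; N'_6 = 29·cos57.4° = 15.6; c'Δl = 10.86; W sinα = 24.4
Σc'Δl = 60.3 kN/m; ΣN' = 422.2 kN/m; ΣW sinα = 237.2 kN/m
Resisting = 60.3 + 422.2·tan26.6° = 60.3 + 211.4 = 271.8 kN/m
FS = 271.8 / 237.2 = 1.146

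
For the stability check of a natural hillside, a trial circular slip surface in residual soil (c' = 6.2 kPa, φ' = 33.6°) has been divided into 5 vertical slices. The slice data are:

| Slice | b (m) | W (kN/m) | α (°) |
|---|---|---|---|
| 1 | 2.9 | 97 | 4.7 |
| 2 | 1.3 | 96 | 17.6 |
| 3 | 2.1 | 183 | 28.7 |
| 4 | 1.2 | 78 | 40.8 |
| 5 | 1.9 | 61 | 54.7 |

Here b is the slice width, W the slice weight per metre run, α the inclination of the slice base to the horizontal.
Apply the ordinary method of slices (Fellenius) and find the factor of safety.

FS = 1.62

Ordinary method of slices: FS = Σ[c'·Δl_i + (W_i cosα_i)·tanφ'] / Σ W_i sinα_i, with Δl_i = b_i / cosα_i.
Slice 1: Δl = 2.9/cos4.7° = 2.910 m; N'_1 = 97·cos4.7° = 96.7; c'Δl = 18.04; W sinα = 7.9
Slice 2: Δl = 1.3/cos17.6° = 1.364 m; N'_2 = 96·cos17.6° = 91.5; c'Δl = 8.46; W sinα = 29.0
Slice 3: Δl = 2.1/cos28.7° = 2.394 m; N'_3 = 183·cos28.7° = 160.5; c'Δl = 14.84; W sinα = 87.9
Slice 4: Δl = 1.2/cos40.8° = 1.585 m; N'_4 = 78·cos40.8° = 59.0; c'Δl = 9.83; W sinα = 51.0
Slice 5: Δl = 1.9/cos54.7° = 3.288 m; N'_5 = 61·cos54.7° = 35.2; c'Δl = 20.39; W sinα = 49.8
Σc'Δl = 71.6 kN/m; ΣN' = 443.0 kN/m; ΣW sinα = 225.6 kN/m
Resisting = 71.6 + 443.0·tan33.6° = 71.6 + 294.3 = 365.9 kN/m
FS = 365.9 / 225.6 = 1.622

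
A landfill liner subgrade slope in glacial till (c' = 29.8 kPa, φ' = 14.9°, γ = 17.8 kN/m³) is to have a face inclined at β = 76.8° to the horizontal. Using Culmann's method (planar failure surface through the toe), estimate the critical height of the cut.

H_c = 11.91 m

Culmann's analysis gives the critical failure plane at α_cr = (β + φ')/2 = (76.8 + 14.9)/2 = 45.9°, and the critical height
H_c = (4c'/γ) · sinβ cosφ' / [1 − cos(β − φ')]
    = (4·29.8/17.8) · sin76.8°·cos14.9° / [1 − cos(61.9°)]
    = 6.697 · 0.9736·0.9664 / [1 − 0.4710]
    = 6.697 · 0.9408 / 0.5290
    = 11.91 m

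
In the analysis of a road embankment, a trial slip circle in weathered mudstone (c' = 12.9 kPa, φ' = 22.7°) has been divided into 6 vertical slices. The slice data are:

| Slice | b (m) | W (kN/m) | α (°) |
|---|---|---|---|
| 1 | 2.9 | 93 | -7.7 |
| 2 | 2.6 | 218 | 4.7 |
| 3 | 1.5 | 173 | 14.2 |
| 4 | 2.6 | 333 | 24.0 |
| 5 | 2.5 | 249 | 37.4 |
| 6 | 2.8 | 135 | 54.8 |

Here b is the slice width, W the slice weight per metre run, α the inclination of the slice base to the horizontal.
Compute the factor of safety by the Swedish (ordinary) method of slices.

FS = 1.51

Ordinary method of slices: FS = Σ[c'·Δl_i + (W_i cosα_i)·tanφ'] / Σ W_i sinα_i, with Δl_i = b_i / cosα_i.
Slice 1: Δl = 2.9/cos(-7.7°) = 2.926 m; N'_1 = 93·cos(-7.7°) = 92.2; c'Δl = 37.75; W sinα = -12.5
Slice 2: Δl = 2.6/cos4.7° = 2.609 m; N'_2 = 218·cos4.7° = 217.3; c'Δl = 33.65; W sinα = 17.9
Slice 3: Δl = 1.5/cos14.2° = 1.547 m; N'_3 = 173·cos14.2° = 167.7; c'Δl = 19.96; W sinα = 42.4
Slice 4: Δl = 2.6/cos24.0° = 2.846 m; N'_4 = 333·cos24.0° = 304.2; c'Δl = 36.71; W sinα = 135.4
Slice 5: Δl = 2.5/cos37.4° = 3.147 m; N'_5 = 249·cos37.4° = 197.8; c'Δl = 40.60; W sinα = 151.2
Slice 6: Δl = 2.8/cos54.8° = 4.857 m; N'_6 = 135·cos54.8° = 77.8; c'Δl = 62.66; W sinα = 110.3
Σc'Δl = 231.3 kN/m; ΣN' = 1057.0 kN/m; ΣW sinα = 444.8 kN/m
Resisting = 231.3 + 1057.0·tan22.7° = 231.3 + 442.1 = 673.5 kN/m
FS = 673.5 / 444.8 = 1.514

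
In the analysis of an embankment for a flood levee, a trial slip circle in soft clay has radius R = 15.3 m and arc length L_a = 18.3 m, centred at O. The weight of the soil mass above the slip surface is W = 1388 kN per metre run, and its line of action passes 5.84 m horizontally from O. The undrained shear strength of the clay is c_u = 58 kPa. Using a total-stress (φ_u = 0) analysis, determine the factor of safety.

FS = 2.00

Taking moments about the centre O, the resisting moment is provided by the undrained shear strength acting along the arc:
M_R = c_u·L_a·R = 58·18.30·15.3 = 16239.4 kN·m/m
M_D = W·d = 1388·5.84 = 8105.9 kN·m/m
FS = M_R / M_D = 16239.4 / 8105.9 = 2.003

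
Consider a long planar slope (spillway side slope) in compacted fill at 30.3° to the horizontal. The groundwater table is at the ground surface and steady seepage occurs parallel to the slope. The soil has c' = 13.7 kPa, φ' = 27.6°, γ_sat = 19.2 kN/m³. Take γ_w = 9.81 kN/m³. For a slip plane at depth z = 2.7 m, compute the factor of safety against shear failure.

FS = 1.04

With seepage parallel to the slope and the water table at the surface, the effective normal stress on the slip plane uses the buoyant unit weight γ' = γ_sat − γ_w while the driving shear stress uses γ_sat:
FS = [c' + γ' z cos²β tanφ'] / [γ_sat z sinβ cosβ]
γ' = 19.2 − 9.81 = 9.39 kN/m³
Numerator = 13.7 + 9.39·2.7·cos²30.3°·tan27.6° = 13.7 + 9.39·2.7·0.7455·0.5228 = 23.580 kPa
Denominator = 19.2·2.7·sin30.3°·cos30.3° = 19.2·2.7·0.5045·0.8634 = 22.582 kPa
FS = 23.580 / 22.582 = 1.044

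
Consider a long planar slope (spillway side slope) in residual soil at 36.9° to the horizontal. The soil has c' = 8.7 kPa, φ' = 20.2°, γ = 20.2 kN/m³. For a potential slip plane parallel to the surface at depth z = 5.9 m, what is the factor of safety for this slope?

For an infinite slope with a slip plane parallel to the surface (no pore pressure): FS = [c' + γz cos²β tanφ'] / [γz sinβ cosβ].
γz = 20.2·5.9 = 119.18 kN/m²
Numerator = 8.7 + 119.18·cos²36.9°·tan20.2° = 8.7 + 119.18·0.6395·0.3679 = 36.742 kPa
Denominator = 119.18·sin36.9°·cos36.9° = 119.18·0.6004·0.7997 = 57.224 kPa
FS = 36.742 / 57.224 = 0.642

FS = 0.64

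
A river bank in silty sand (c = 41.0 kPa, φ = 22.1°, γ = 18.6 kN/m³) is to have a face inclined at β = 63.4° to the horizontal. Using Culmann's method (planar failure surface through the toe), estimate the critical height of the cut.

H_c = 29.37 m

Culmann's analysis gives the critical failure plane at α_cr = (β + φ)/2 = (63.4 + 22.1)/2 = 42.8°, and the critical height
H_c = (4c/γ) · sinβ cosφ / [1 − cos(β − φ)]
    = (4·41.0/18.6) · sin63.4°·cos22.1° / [1 − cos(41.3°)]
    = 8.817 · 0.8942·0.9265 / [1 − 0.7513]
    = 8.817 · 0.8285 / 0.2487
    = 29.37 m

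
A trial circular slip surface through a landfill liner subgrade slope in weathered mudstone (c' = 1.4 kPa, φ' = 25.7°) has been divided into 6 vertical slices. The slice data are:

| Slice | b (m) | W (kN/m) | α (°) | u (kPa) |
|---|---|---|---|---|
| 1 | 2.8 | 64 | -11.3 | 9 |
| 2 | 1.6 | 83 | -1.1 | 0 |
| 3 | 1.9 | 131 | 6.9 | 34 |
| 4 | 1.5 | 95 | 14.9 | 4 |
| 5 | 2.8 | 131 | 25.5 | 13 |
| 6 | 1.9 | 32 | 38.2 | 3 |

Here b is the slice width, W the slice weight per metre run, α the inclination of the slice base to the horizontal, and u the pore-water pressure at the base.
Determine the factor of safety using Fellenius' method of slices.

Ordinary method of slices: FS = Σ[c'·Δl_i + (W_i cosα_i − u_i·Δl_i)·tanφ'] / Σ W_i sinα_i, with Δl_i = b_i / cosα_i.
Slice 1: Δl = 2.8/cos(-11.3°) = 2.855 m; N'_1 = 64·cos(-11.3°) − 9·2.855 = 37.1; c'Δl = 4.00; W sinα = -12.5
Slice 2: Δl = 1.6/cos(-1.1°) = 1.600 m; N'_2 = 83·cos(-1.1°) − 0·1.600 = 83.0; c'Δl = 2.24; W sinα = -1.6
Slice 3: Δl = 1.9/cos6.9° = 1.914 m; N'_3 = 131·cos6.9° − 34·1.914 = 65.0; c'Δl = 2.68; W sinα = 15.7
Slice 4: Δl = 1.5/cos14.9° = 1.552 m; N'_4 = 95·cos14.9° − 4·1.552 = 85.6; c'Δl = 2.17; W sinα = 24.4
Slice 5: Δl = 2.8/cos25.5° = 3.102 m; N'_5 = 131·cos25.5° − 13·3.102 = 77.9; c'Δl = 4.34; W sinα = 56.4
Slice 6: Δl = 1.9/cos38.2° = 2.418 m; N'_6 = 32·cos38.2° − 3·2.418 = 17.9; c'Δl = 3.38; W sinα = 19.8
Σc'Δl = 18.8 kN/m; ΣN' = 366.4 kN/m; ΣW sinα = 102.2 kN/m
Resisting = 18.8 + 366.4·tan25.7° = 18.8 + 176.3 = 195.2 kN/m
FS = 195.2 / 102.2 = 1.909

FS = 1.91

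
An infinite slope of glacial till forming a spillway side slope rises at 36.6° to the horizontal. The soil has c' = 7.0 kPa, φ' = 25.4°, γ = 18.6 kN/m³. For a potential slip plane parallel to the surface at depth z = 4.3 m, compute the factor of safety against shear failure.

FS = 0.82

For an infinite slope with a slip plane parallel to the surface (no pore pressure): FS = [c' + γz cos²β tanφ'] / [γz sinβ cosβ].
γz = 18.6·4.3 = 79.98 kN/m²
Numerator = 7.0 + 79.98·cos²36.6°·tan25.4° = 7.0 + 79.98·0.6445·0.4748 = 31.477 kPa
Denominator = 79.98·sin36.6°·cos36.6° = 79.98·0.5962·0.8028 = 38.283 kPa
FS = 31.477 / 38.283 = 0.822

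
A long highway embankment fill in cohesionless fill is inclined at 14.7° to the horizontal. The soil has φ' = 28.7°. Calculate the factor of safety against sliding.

For a dry cohesionless infinite slope the factor of safety is FS = tanφ' / tanβ.
FS = tan28.7° / tan14.7° = 0.5475 / 0.2623 = 2.087

FS = 2.09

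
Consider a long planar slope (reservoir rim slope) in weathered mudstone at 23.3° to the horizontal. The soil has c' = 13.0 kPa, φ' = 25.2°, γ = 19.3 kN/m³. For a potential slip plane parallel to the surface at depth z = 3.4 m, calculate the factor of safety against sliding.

FS = 1.64

For an infinite slope with a slip plane parallel to the surface (no pore pressure): FS = [c' + γz cos²β tanφ'] / [γz sinβ cosβ].
γz = 19.3·3.4 = 65.62 kN/m²
Numerator = 13.0 + 65.62·cos²23.3°·tan25.2° = 13.0 + 65.62·0.8435·0.4706 = 39.047 kPa
Denominator = 65.62·sin23.3°·cos23.3° = 65.62·0.3955·0.9184 = 23.839 kPa
FS = 39.047 / 23.839 = 1.638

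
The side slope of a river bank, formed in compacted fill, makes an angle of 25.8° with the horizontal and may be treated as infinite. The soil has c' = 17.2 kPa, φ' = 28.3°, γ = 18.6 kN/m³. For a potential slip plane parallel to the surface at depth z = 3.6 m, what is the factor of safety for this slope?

For an infinite slope with a slip plane parallel to the surface (no pore pressure): FS = [c' + γz cos²β tanφ'] / [γz sinβ cosβ].
γz = 18.6·3.6 = 66.96 kN/m²
Numerator = 17.2 + 66.96·cos²25.8°·tan28.3° = 17.2 + 66.96·0.8106·0.5384 = 46.425 kPa
Denominator = 66.96·sin25.8°·cos25.8° = 66.96·0.4352·0.9003 = 26.238 kPa
FS = 46.425 / 26.238 = 1.769

FS = 1.77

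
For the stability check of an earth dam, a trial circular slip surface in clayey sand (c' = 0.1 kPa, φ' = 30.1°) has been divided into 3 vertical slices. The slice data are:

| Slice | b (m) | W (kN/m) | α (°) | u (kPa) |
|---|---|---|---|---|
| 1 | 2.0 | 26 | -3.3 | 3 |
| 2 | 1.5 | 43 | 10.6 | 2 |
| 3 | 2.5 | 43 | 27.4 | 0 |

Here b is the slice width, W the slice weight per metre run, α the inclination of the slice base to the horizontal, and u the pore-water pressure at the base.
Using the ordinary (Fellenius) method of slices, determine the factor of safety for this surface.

FS = 2.18

Ordinary method of slices: FS = Σ[c'·Δl_i + (W_i cosα_i − u_i·Δl_i)·tanφ'] / Σ W_i sinα_i, with Δl_i = b_i / cosα_i.
Slice 1: Δl = 2.0/cos(-3.3°) = 2.003 m; N'_1 = 26·cos(-3.3°) − 3·2.003 = 19.9; c'Δl = 0.20; W sinα = -1.5
Slice 2: Δl = 1.5/cos10.6° = 1.526 m; N'_2 = 43·cos10.6° − 2·1.526 = 39.2; c'Δl = 0.15; W sinα = 7.9
Slice 3: Δl = 2.5/cos27.4° = 2.816 m; N'_3 = 43·cos27.4° − 0·2.816 = 38.2; c'Δl = 0.28; W sinα = 19.8
Σc'Δl = 0.6 kN/m; ΣN' = 97.3 kN/m; ΣW sinα = 26.2 kN/m
Resisting = 0.6 + 97.3·tan30.1° = 0.6 + 56.4 = 57.1 kN/m
FS = 57.1 / 26.2 = 2.178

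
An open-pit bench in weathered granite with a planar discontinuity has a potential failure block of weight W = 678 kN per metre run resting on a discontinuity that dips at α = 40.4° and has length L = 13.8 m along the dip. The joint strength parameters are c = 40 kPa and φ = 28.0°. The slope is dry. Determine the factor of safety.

Resolving the block weight along and normal to the plane and applying the Mohr–Coulomb strength on the joint:
N' = W cosα = 678·cos40.4° = 516.3 kN/m
Driving force T = W sinα = 678·sin40.4° = 439.4 kN/m
Resisting force R = c·L + N'·tanφ = 40·13.8 + 516.3·tan28.0° = 552.0 + 274.5 = 826.5 kN/m
FS = R / T = 826.5 / 439.4 = 1.881

FS = 1.88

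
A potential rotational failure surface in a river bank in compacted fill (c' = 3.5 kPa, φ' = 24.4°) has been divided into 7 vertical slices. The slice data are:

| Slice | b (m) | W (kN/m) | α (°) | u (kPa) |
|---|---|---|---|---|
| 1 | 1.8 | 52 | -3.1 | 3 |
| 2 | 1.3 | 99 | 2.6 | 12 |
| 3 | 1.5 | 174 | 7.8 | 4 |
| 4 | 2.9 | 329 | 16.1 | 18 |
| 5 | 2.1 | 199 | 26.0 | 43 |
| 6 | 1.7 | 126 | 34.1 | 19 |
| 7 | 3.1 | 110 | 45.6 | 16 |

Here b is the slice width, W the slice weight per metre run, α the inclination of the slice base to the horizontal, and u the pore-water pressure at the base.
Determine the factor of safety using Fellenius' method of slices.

Ordinary method of slices: FS = Σ[c'·Δl_i + (W_i cosα_i − u_i·Δl_i)·tanφ'] / Σ W_i sinα_i, with Δl_i = b_i / cosα_i.
Slice 1: Δl = 1.8/cos(-3.1°) = 1.803 m; N'_1 = 52·cos(-3.1°) − 3·1.803 = 46.5; c'Δl = 6.31; W sinα = -2.8
Slice 2: Δl = 1.3/cos2.6° = 1.301 m; N'_2 = 99·cos2.6° − 12·1.301 = 83.3; c'Δl = 4.55; W sinα = 4.5
Slice 3: Δl = 1.5/cos7.8° = 1.514 m; N'_3 = 174·cos7.8° − 4·1.514 = 166.3; c'Δl = 5.30; W sinα = 23.6
Slice 4: Δl = 2.9/cos16.1° = 3.018 m; N'_4 = 329·cos16.1° − 18·3.018 = 261.8; c'Δl = 10.56; W sinα = 91.2
Slice 5: Δl = 2.1/cos26.0° = 2.336 m; N'_5 = 199·cos26.0° − 43·2.336 = 78.4; c'Δl = 8.18; W sinα = 87.2
Slice 6: Δl = 1.7/cos34.1° = 2.053 m; N'_6 = 126·cos34.1° − 19·2.053 = 65.3; c'Δl = 7.19; W sinα = 70.6
Slice 7: Δl = 3.1/cos45.6° = 4.431 m; N'_7 = 110·cos45.6° − 16·4.431 = 6.1; c'Δl = 15.51; W sinα = 78.6
Σc'Δl = 57.6 kN/m; ΣN' = 707.7 kN/m; ΣW sinα = 353.0 kN/m
Resisting = 57.6 + 707.7·tan24.4° = 57.6 + 321.0 = 378.6 kN/m
FS = 378.6 / 353.0 = 1.073

FS = 1.07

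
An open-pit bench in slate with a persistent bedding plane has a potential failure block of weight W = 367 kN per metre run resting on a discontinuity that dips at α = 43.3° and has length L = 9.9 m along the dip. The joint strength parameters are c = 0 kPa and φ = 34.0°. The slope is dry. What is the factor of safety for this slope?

FS = 0.72

Resolving the block weight along and normal to the plane and applying the Mohr–Coulomb strength on the joint:
N' = W cosα = 367·cos43.3° = 267.1 kN/m
Driving force T = W sinα = 367·sin43.3° = 251.7 kN/m
Resisting force R = c·L + N'·tanφ = 0·9.9 + 267.1·tan34.0° = 0.0 + 180.2 = 180.2 kN/m
FS = R / T = 180.2 / 251.7 = 0.716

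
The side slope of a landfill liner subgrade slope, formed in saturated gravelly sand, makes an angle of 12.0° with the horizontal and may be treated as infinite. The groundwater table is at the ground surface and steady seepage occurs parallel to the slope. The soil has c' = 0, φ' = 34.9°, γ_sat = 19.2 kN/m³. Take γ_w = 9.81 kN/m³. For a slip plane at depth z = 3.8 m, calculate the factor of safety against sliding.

With seepage parallel to the slope and the water table at the surface, the effective normal stress on the slip plane uses the buoyant unit weight γ' = γ_sat − γ_w while the driving shear stress uses γ_sat:
FS = [c' + γ' z cos²β tanφ'] / [γ_sat z sinβ cosβ]
(For c' = 0 this reduces to FS = (γ'/γ_sat)·tanφ'/tanβ.)
γ' = 19.2 − 9.81 = 9.39 kN/m³
Numerator = 0.0 + 9.39·3.8·cos²12.0°·tan34.9° = 0.0 + 9.39·3.8·0.9568·0.6976 = 23.816 kPa
Denominator = 19.2·3.8·sin12.0°·cos12.0° = 19.2·3.8·0.2079·0.9781 = 14.838 kPa
FS = 23.816 / 14.838 = 1.605

FS = 1.61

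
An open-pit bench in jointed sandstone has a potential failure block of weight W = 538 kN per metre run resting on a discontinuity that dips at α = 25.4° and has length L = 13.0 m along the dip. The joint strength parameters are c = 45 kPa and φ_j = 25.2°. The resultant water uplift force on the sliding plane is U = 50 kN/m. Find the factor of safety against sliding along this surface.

Resolving the block weight along and normal to the plane and applying the Mohr–Coulomb strength on the joint:
N' = W cosα − U = 538·cos25.4° − 50 = 436.0 kN/m
Driving force T = W sinα = 538·sin25.4° = 230.8 kN/m
Resisting force R = c·L + N'·tanφ_j = 45·13.0 + 436.0·tan25.2° = 585.0 + 205.2 = 790.2 kN/m
FS = R / T = 790.2 / 230.8 = 3.424

FS = 3.42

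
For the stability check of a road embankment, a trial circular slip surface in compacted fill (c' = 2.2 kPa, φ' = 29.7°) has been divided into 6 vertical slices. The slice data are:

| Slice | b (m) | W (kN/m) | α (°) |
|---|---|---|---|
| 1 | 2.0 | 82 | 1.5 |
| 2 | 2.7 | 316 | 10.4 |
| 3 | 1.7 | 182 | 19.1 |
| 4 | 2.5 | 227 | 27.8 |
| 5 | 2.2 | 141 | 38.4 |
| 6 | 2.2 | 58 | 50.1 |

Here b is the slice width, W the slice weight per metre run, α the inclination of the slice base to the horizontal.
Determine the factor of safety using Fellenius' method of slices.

Ordinary method of slices: FS = Σ[c'·Δl_i + (W_i cosα_i)·tanφ'] / Σ W_i sinα_i, with Δl_i = b_i / cosα_i.
Slice 1: Δl = 2.0/cos1.5° = 2.001 m; N'_1 = 82·cos1.5° = 82.0; c'Δl = 4.40; W sinα = 2.1
Slice 2: Δl = 2.7/cos10.4° = 2.745 m; N'_2 = 316·cos10.4° = 310.8; c'Δl = 6.04; W sinα = 57.0
Slice 3: Δl = 1.7/cos19.1° = 1.799 m; N'_3 = 182·cos19.1° = 172.0; c'Δl = 3.96; W sinα = 59.6
Slice 4: Δl = 2.5/cos27.8° = 2.826 m; N'_4 = 227·cos27.8° = 200.8; c'Δl = 6.22; W sinα = 105.9
Slice 5: Δl = 2.2/cos38.4° = 2.807 m; N'_5 = 141·cos38.4° = 110.5; c'Δl = 6.18; W sinα = 87.6
Slice 6: Δl = 2.2/cos50.1° = 3.430 m; N'_6 = 58·cos50.1° = 37.2; c'Δl = 7.55; W sinα = 44.5
Σc'Δl = 34.3 kN/m; ΣN' = 913.3 kN/m; ΣW sinα = 356.7 kN/m
Resisting = 34.3 + 913.3·tan29.7° = 34.3 + 520.9 = 555.3 kN/m
FS = 555.3 / 356.7 = 1.557

FS = 1.56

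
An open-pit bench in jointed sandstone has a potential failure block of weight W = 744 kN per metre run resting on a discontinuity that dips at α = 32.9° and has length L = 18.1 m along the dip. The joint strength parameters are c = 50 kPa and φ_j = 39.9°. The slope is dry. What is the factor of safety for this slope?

Resolving the block weight along and normal to the plane and applying the Mohr–Coulomb strength on the joint:
N' = W cosα = 744·cos32.9° = 624.7 kN/m
Driving force T = W sinα = 744·sin32.9° = 404.1 kN/m
Resisting force R = c·L + N'·tanφ_j = 50·18.1 + 624.7·tan39.9° = 905.0 + 522.3 = 1427.3 kN/m
FS = R / T = 1427.3 / 404.1 = 3.532

FS = 3.53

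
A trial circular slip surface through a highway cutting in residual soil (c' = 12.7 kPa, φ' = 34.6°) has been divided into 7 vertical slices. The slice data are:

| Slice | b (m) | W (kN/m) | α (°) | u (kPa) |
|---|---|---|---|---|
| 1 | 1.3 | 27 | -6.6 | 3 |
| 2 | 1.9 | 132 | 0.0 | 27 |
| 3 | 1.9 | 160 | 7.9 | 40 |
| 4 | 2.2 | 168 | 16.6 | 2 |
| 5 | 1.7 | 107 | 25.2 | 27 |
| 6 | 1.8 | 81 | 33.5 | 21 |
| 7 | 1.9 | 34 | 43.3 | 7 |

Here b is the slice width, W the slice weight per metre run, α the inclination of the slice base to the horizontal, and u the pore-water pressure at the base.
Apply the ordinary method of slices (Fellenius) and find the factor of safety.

Ordinary method of slices: FS = Σ[c'·Δl_i + (W_i cosα_i − u_i·Δl_i)·tanφ'] / Σ W_i sinα_i, with Δl_i = b_i / cosα_i.
Slice 1: Δl = 1.3/cos(-6.6°) = 1.309 m; N'_1 = 27·cos(-6.6°) − 3·1.309 = 22.9; c'Δl = 16.62; W sinα = -3.1
Slice 2: Δl = 1.9/cos0.0° = 1.900 m; N'_2 = 132·cos0.0° − 27·1.900 = 80.7; c'Δl = 24.13; W sinα = 0.0
Slice 3: Δl = 1.9/cos7.9° = 1.918 m; N'_3 = 160·cos7.9° − 40·1.918 = 81.8; c'Δl = 24.36; W sinα = 22.0
Slice 4: Δl = 2.2/cos16.6° = 2.296 m; N'_4 = 168·cos16.6° − 2·2.296 = 156.4; c'Δl = 29.16; W sinα = 48.0
Slice 5: Δl = 1.7/cos25.2° = 1.879 m; N'_5 = 107·cos25.2° − 27·1.879 = 46.1; c'Δl = 23.86; W sinα = 45.6
Slice 6: Δl = 1.8/cos33.5° = 2.159 m; N'_6 = 81·cos33.5° − 21·2.159 = 22.2; c'Δl = 27.41; W sinα = 44.7
Slice 7: Δl = 1.9/cos43.3° = 2.611 m; N'_7 = 34·cos43.3° − 7·2.611 = 6.5; c'Δl = 33.16; W sinα = 23.3
Σc'Δl = 178.7 kN/m; ΣN' = 416.5 kN/m; ΣW sinα = 180.5 kN/m
Resisting = 178.7 + 416.5·tan34.6° = 178.7 + 287.3 = 466.0 kN/m
FS = 466.0 / 180.5 = 2.582

FS = 2.58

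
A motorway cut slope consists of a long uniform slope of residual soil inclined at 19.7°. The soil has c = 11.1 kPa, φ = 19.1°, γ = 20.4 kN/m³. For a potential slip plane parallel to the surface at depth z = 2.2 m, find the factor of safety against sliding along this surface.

For an infinite slope with a slip plane parallel to the surface (no pore pressure): FS = [c + γz cos²β tanφ] / [γz sinβ cosβ].
γz = 20.4·2.2 = 44.88 kN/m²
Numerator = 11.1 + 44.88·cos²19.7°·tan19.1° = 11.1 + 44.88·0.8864·0.3463 = 24.875 kPa
Denominator = 44.88·sin19.7°·cos19.7° = 44.88·0.3371·0.9415 = 14.243 kPa
FS = 24.875 / 14.243 = 1.746

FS = 1.75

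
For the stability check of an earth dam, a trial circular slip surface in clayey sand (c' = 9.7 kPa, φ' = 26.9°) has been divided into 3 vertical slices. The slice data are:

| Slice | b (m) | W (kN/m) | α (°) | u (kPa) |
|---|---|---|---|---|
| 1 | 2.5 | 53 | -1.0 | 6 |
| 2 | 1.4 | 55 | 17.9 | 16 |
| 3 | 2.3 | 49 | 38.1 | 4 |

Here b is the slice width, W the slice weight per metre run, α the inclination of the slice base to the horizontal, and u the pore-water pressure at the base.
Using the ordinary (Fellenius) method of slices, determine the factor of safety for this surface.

Ordinary method of slices: FS = Σ[c'·Δl_i + (W_i cosα_i − u_i·Δl_i)·tanφ'] / Σ W_i sinα_i, with Δl_i = b_i / cosα_i.
Slice 1: Δl = 2.5/cos(-1.0°) = 2.500 m; N'_1 = 53·cos(-1.0°) − 6·2.500 = 38.0; c'Δl = 24.25; W sinα = -0.9
Slice 2: Δl = 1.4/cos17.9° = 1.471 m; N'_2 = 55·cos17.9° − 16·1.471 = 28.8; c'Δl = 14.27; W sinα = 16.9
Slice 3: Δl = 2.3/cos38.1° = 2.923 m; N'_3 = 49·cos38.1° − 4·2.923 = 26.9; c'Δl = 28.35; W sinα = 30.2
Σc'Δl = 66.9 kN/m; ΣN' = 93.7 kN/m; ΣW sinα = 46.2 kN/m
Resisting = 66.9 + 93.7·tan26.9° = 66.9 + 47.5 = 114.4 kN/m
FS = 114.4 / 46.2 = 2.475

FS = 2.48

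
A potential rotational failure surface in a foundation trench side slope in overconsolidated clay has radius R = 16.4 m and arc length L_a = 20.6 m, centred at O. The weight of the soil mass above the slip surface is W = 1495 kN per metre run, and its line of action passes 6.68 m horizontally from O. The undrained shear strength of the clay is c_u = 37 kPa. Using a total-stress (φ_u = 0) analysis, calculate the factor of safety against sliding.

FS = 1.25

Taking moments about the centre O, the resisting moment is provided by the undrained shear strength acting along the arc:
M_R = c_u·L_a·R = 37·20.60·16.4 = 12500.1 kN·m/m
M_D = W·d = 1495·6.68 = 9986.6 kN·m/m
FS = M_R / M_D = 12500.1 / 9986.6 = 1.252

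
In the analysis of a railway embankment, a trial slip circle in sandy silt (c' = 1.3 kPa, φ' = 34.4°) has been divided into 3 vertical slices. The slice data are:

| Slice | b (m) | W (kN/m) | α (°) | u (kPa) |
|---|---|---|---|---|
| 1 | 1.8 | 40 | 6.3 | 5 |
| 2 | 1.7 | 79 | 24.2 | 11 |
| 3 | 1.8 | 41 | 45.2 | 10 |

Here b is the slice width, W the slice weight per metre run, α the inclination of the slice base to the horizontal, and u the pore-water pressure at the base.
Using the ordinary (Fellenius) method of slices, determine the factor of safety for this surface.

Ordinary method of slices: FS = Σ[c'·Δl_i + (W_i cosα_i − u_i·Δl_i)·tanφ'] / Σ W_i sinα_i, with Δl_i = b_i / cosα_i.
Slice 1: Δl = 1.8/cos6.3° = 1.811 m; N'_1 = 40·cos6.3° − 5·1.811 = 30.7; c'Δl = 2.35; W sinα = 4.4
Slice 2: Δl = 1.7/cos24.2° = 1.864 m; N'_2 = 79·cos24.2° − 11·1.864 = 51.6; c'Δl = 2.42; W sinα = 32.4
Slice 3: Δl = 1.8/cos45.2° = 2.555 m; N'_3 = 41·cos45.2° − 10·2.555 = 3.3; c'Δl = 3.32; W sinα = 29.1
Σc'Δl = 8.1 kN/m; ΣN' = 85.6 kN/m; ΣW sinα = 65.9 kN/m
Resisting = 8.1 + 85.6·tan34.4° = 8.1 + 58.6 = 66.7 kN/m
FS = 66.7 / 65.9 = 1.013

FS = 1.01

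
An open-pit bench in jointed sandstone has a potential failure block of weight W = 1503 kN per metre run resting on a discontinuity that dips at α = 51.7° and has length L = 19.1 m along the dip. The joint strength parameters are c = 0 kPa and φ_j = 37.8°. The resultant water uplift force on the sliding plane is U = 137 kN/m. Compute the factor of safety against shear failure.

FS = 0.52

Resolving the block weight along and normal to the plane and applying the Mohr–Coulomb strength on the joint:
N' = W cosα − U = 1503·cos51.7° − 137 = 794.5 kN/m
Driving force T = W sinα = 1503·sin51.7° = 1179.5 kN/m
Resisting force R = c·L + N'·tanφ_j = 0·19.1 + 794.5·tan37.8° = 0.0 + 616.3 = 616.3 kN/m
FS = R / T = 616.3 / 1179.5 = 0.523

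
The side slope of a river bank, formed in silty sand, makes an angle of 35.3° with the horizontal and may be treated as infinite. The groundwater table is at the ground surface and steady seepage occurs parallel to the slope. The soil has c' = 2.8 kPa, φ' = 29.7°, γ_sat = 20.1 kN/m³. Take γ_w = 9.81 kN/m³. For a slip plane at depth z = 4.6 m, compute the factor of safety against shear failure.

FS = 0.48

With seepage parallel to the slope and the water table at the surface, the effective normal stress on the slip plane uses the buoyant unit weight γ' = γ_sat − γ_w while the driving shear stress uses γ_sat:
FS = [c' + γ' z cos²β tanφ'] / [γ_sat z sinβ cosβ]
γ' = 20.1 − 9.81 = 10.29 kN/m³
Numerator = 2.8 + 10.29·4.6·cos²35.3°·tan29.7° = 2.8 + 10.29·4.6·0.6661·0.5704 = 20.783 kPa
Denominator = 20.1·4.6·sin35.3°·cos35.3° = 20.1·4.6·0.5779·0.8161 = 43.605 kPa
FS = 20.783 / 43.605 = 0.477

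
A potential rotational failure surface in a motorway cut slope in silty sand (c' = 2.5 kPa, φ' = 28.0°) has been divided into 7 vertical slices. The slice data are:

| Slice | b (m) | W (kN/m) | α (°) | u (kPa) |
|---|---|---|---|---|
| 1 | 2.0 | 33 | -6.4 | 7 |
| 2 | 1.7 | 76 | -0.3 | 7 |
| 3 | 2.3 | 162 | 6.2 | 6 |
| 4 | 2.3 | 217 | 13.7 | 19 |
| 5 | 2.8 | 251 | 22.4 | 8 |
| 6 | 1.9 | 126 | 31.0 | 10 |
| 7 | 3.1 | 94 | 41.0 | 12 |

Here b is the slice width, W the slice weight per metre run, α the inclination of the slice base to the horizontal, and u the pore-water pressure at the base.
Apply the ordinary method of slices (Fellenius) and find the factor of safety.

Ordinary method of slices: FS = Σ[c'·Δl_i + (W_i cosα_i − u_i·Δl_i)·tanφ'] / Σ W_i sinα_i, with Δl_i = b_i / cosα_i.
Slice 1: Δl = 2.0/cos(-6.4°) = 2.013 m; N'_1 = 33·cos(-6.4°) − 7·2.013 = 18.7; c'Δl = 5.03; W sinα = -3.7
Slice 2: Δl = 1.7/cos(-0.3°) = 1.700 m; N'_2 = 76·cos(-0.3°) − 7·1.700 = 64.1; c'Δl = 4.25; W sinα = -0.4
Slice 3: Δl = 2.3/cos6.2° = 2.314 m; N'_3 = 162·cos6.2° − 6·2.314 = 147.2; c'Δl = 5.78; W sinα = 17.5
Slice 4: Δl = 2.3/cos13.7° = 2.367 m; N'_4 = 217·cos13.7° − 19·2.367 = 165.8; c'Δl = 5.92; W sinα = 51.4
Slice 5: Δl = 2.8/cos22.4° = 3.029 m; N'_5 = 251·cos22.4° − 8·3.029 = 207.8; c'Δl = 7.57; W sinα = 95.6
Slice 6: Δl = 1.9/cos31.0° = 2.217 m; N'_6 = 126·cos31.0° − 10·2.217 = 85.8; c'Δl = 5.54; W sinα = 64.9
Slice 7: Δl = 3.1/cos41.0° = 4.108 m; N'_7 = 94·cos41.0° − 12·4.108 = 21.7; c'Δl = 10.27; W sinα = 61.7
Σc'Δl = 44.4 kN/m; ΣN' = 711.1 kN/m; ΣW sinα = 287.0 kN/m
Resisting = 44.4 + 711.1·tan28.0° = 44.4 + 378.1 = 422.5 kN/m
FS = 422.5 / 287.0 = 1.472

FS = 1.47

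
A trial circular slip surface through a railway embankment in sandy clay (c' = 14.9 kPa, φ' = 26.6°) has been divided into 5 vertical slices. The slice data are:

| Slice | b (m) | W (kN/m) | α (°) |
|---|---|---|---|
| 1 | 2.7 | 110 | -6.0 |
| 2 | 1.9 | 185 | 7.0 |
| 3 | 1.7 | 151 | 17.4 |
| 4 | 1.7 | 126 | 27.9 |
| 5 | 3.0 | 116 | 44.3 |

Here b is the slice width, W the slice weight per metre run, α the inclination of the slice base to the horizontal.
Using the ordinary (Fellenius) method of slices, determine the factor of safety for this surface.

FS = 2.56

Ordinary method of slices: FS = Σ[c'·Δl_i + (W_i cosα_i)·tanφ'] / Σ W_i sinα_i, with Δl_i = b_i / cosα_i.
Slice 1: Δl = 2.7/cos(-6.0°) = 2.715 m; N'_1 = 110·cos(-6.0°) = 109.4; c'Δl = 40.45; W sinα = -11.5
Slice 2: Δl = 1.9/cos7.0° = 1.914 m; N'_2 = 185·cos7.0° = 183.6; c'Δl = 28.52; W sinα = 22.5
Slice 3: Δl = 1.7/cos17.4° = 1.782 m; N'_3 = 151·cos17.4° = 144.1; c'Δl = 26.54; W sinα = 45.2
Slice 4: Δl = 1.7/cos27.9° = 1.924 m; N'_4 = 126·cos27.9° = 111.4; c'Δl = 28.66; W sinα = 59.0
Slice 5: Δl = 3.0/cos44.3° = 4.192 m; N'_5 = 116·cos44.3° = 83.0; c'Δl = 62.46; W sinα = 81.0
Σc'Δl = 186.6 kN/m; ΣN' = 631.5 kN/m; ΣW sinα = 196.2 kN/m
Resisting = 186.6 + 631.5·tan26.6° = 186.6 + 316.2 = 502.9 kN/m
FS = 502.9 / 196.2 = 2.563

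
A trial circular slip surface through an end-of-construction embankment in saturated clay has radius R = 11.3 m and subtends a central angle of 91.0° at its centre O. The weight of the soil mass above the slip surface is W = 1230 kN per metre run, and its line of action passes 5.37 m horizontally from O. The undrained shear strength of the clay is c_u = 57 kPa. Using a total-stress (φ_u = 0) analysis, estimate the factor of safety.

Taking moments about the centre O, the resisting moment is provided by the undrained shear strength acting along the arc:
Arc length L_a = R·θ = 11.3·(91.0°·π/180) = 11.3·1.5882 = 17.95 m
M_R = c_u·L_a·R = 57·17.95·11.3 = 11559.8 kN·m/m
M_D = W·d = 1230·5.37 = 6605.1 kN·m/m
FS = M_R / M_D = 11559.8 / 6605.1 = 1.750

FS = 1.75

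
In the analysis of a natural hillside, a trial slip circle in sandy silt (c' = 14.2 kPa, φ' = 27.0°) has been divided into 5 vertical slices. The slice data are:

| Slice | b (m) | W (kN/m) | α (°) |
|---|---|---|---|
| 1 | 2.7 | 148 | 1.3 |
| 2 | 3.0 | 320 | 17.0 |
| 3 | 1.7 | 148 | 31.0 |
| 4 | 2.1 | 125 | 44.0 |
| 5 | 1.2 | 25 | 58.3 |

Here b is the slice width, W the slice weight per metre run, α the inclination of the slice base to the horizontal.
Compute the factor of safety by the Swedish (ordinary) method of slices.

FS = 1.90

Ordinary method of slices: FS = Σ[c'·Δl_i + (W_i cosα_i)·tanφ'] / Σ W_i sinα_i, with Δl_i = b_i / cosα_i.
Slice 1: Δl = 2.7/cos1.3° = 2.701 m; N'_1 = 148·cos1.3° = 148.0; c'Δl = 38.35; W sinα = 3.4
Slice 2: Δl = 3.0/cos17.0° = 3.137 m; N'_2 = 320·cos17.0° = 306.0; c'Δl = 44.55; W sinα = 93.6
Slice 3: Δl = 1.7/cos31.0° = 1.983 m; N'_3 = 148·cos31.0° = 126.9; c'Δl = 28.16; W sinα = 76.2
Slice 4: Δl = 2.1/cos44.0° = 2.919 m; N'_4 = 125·cos44.0° = 89.9; c'Δl = 41.45; W sinα = 86.8
Slice 5: Δl = 1.2/cos58.3° = 2.284 m; N'_5 = 25·cos58.3° = 13.1; c'Δl = 32.43; W sinα = 21.3
Σc'Δl = 184.9 kN/m; ΣN' = 683.9 kN/m; ΣW sinα = 281.2 kN/m
Resisting = 184.9 + 683.9·tan27.0° = 184.9 + 348.5 = 533.4 kN/m
FS = 533.4 / 281.2 = 1.897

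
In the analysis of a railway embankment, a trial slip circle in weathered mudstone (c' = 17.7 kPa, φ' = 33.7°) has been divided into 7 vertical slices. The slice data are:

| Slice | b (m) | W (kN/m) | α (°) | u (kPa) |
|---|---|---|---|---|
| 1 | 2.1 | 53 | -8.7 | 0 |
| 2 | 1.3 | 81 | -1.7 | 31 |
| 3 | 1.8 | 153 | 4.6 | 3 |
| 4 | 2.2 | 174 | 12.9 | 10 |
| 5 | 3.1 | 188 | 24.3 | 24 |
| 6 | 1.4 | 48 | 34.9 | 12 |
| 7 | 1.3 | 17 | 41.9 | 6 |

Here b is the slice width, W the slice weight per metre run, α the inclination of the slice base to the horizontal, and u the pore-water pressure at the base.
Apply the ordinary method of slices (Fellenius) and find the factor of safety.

FS = 3.74

Ordinary method of slices: FS = Σ[c'·Δl_i + (W_i cosα_i − u_i·Δl_i)·tanφ'] / Σ W_i sinα_i, with Δl_i = b_i / cosα_i.
Slice 1: Δl = 2.1/cos(-8.7°) = 2.124 m; N'_1 = 53·cos(-8.7°) − 0·2.124 = 52.4; c'Δl = 37.60; W sinα = -8.0
Slice 2: Δl = 1.3/cos(-1.7°) = 1.301 m; N'_2 = 81·cos(-1.7°) − 31·1.301 = 40.6; c'Δl = 23.02; W sinα = -2.4
Slice 3: Δl = 1.8/cos4.6° = 1.806 m; N'_3 = 153·cos4.6° − 3·1.806 = 147.1; c'Δl = 31.96; W sinα = 12.3
Slice 4: Δl = 2.2/cos12.9° = 2.257 m; N'_4 = 174·cos12.9° − 10·2.257 = 147.0; c'Δl = 39.95; W sinα = 38.8
Slice 5: Δl = 3.1/cos24.3° = 3.401 m; N'_5 = 188·cos24.3° − 24·3.401 = 89.7; c'Δl = 60.20; W sinα = 77.4
Slice 6: Δl = 1.4/cos34.9° = 1.707 m; N'_6 = 48·cos34.9° − 12·1.707 = 18.9; c'Δl = 30.21; W sinα = 27.5
Slice 7: Δl = 1.3/cos41.9° = 1.747 m; N'_7 = 17·cos41.9° − 6·1.747 = 2.2; c'Δl = 30.91; W sinα = 11.4
Σc'Δl = 253.9 kN/m; ΣN' = 497.9 kN/m; ΣW sinα = 156.9 kN/m
Resisting = 253.9 + 497.9·tan33.7° = 253.9 + 332.1 = 585.9 kN/m
FS = 585.9 / 156.9 = 3.735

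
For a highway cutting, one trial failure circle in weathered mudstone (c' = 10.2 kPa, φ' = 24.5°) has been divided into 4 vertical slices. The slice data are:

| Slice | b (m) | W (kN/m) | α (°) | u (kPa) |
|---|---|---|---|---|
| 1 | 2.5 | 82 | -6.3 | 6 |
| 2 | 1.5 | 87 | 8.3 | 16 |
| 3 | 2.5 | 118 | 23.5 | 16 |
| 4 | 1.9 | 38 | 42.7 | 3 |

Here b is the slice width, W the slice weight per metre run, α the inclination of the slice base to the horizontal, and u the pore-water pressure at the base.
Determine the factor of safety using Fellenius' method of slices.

Ordinary method of slices: FS = Σ[c'·Δl_i + (W_i cosα_i − u_i·Δl_i)·tanφ'] / Σ W_i sinα_i, with Δl_i = b_i / cosα_i.
Slice 1: Δl = 2.5/cos(-6.3°) = 2.515 m; N'_1 = 82·cos(-6.3°) − 6·2.515 = 66.4; c'Δl = 25.65; W sinα = -9.0
Slice 2: Δl = 1.5/cos8.3° = 1.516 m; N'_2 = 87·cos8.3° − 16·1.516 = 61.8; c'Δl = 15.46; W sinα = 12.6
Slice 3: Δl = 2.5/cos23.5° = 2.726 m; N'_3 = 118·cos23.5° − 16·2.726 = 64.6; c'Δl = 27.81; W sinα = 47.1
Slice 4: Δl = 1.9/cos42.7° = 2.585 m; N'_4 = 38·cos42.7° − 3·2.585 = 20.2; c'Δl = 26.37; W sinα = 25.8
Σc'Δl = 95.3 kN/m; ΣN' = 213.0 kN/m; ΣW sinα = 76.4 kN/m
Resisting = 95.3 + 213.0·tan24.5° = 95.3 + 97.1 = 192.4 kN/m
FS = 192.4 / 76.4 = 2.518

FS = 2.52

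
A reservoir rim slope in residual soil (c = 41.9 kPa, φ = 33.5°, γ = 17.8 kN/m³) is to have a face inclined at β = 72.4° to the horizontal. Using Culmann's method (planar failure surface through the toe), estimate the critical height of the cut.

H_c = 33.75 m

Culmann's analysis gives the critical failure plane at α_cr = (β + φ)/2 = (72.4 + 33.5)/2 = 53.0°, and the critical height
H_c = (4c/γ) · sinβ cosφ / [1 − cos(β − φ)]
    = (4·41.9/17.8) · sin72.4°·cos33.5° / [1 − cos(38.9°)]
    = 9.416 · 0.9532·0.8339 / [1 − 0.7782]
    = 9.416 · 0.7949 / 0.2218
    = 33.75 m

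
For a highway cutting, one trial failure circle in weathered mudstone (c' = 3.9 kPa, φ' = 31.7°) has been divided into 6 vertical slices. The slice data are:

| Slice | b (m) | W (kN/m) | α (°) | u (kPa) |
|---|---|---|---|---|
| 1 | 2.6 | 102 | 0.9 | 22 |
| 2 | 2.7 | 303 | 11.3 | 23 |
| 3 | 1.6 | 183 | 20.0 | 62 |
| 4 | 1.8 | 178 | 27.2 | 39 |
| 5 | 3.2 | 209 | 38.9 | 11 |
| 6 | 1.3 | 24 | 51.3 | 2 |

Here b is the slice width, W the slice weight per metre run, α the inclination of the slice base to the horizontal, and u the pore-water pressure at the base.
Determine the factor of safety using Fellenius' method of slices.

Ordinary method of slices: FS = Σ[c'·Δl_i + (W_i cosα_i − u_i·Δl_i)·tanφ'] / Σ W_i sinα_i, with Δl_i = b_i / cosα_i.
Slice 1: Δl = 2.6/cos0.9° = 2.600 m; N'_1 = 102·cos0.9° − 22·2.600 = 44.8; c'Δl = 10.14; W sinα = 1.6
Slice 2: Δl = 2.7/cos11.3° = 2.753 m; N'_2 = 303·cos11.3° − 23·2.753 = 233.8; c'Δl = 10.74; W sinα = 59.4
Slice 3: Δl = 1.6/cos20.0° = 1.703 m; N'_3 = 183·cos20.0° − 62·1.703 = 66.4; c'Δl = 6.64; W sinα = 62.6
Slice 4: Δl = 1.8/cos27.2° = 2.024 m; N'_4 = 178·cos27.2° − 39·2.024 = 79.4; c'Δl = 7.89; W sinα = 81.4
Slice 5: Δl = 3.2/cos38.9° = 4.112 m; N'_5 = 209·cos38.9° − 11·4.112 = 117.4; c'Δl = 16.04; W sinα = 131.2
Slice 6: Δl = 1.3/cos51.3° = 2.079 m; N'_6 = 24·cos51.3° − 2·2.079 = 10.8; c'Δl = 8.11; W sinα = 18.7
Σc'Δl = 59.6 kN/m; ΣN' = 552.6 kN/m; ΣW sinα = 354.9 kN/m
Resisting = 59.6 + 552.6·tan31.7° = 59.6 + 341.3 = 400.9 kN/m
FS = 400.9 / 354.9 = 1.130

FS = 1.13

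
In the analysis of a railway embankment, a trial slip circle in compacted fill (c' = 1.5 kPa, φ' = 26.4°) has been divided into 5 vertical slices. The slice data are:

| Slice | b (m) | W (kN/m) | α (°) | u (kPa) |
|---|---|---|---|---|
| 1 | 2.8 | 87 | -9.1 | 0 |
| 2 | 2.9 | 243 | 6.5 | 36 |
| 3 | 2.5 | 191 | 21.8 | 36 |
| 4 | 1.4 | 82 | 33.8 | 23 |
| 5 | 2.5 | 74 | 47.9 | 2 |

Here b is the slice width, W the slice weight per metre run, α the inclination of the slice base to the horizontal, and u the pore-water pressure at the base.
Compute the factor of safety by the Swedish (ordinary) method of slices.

FS = 1.12

Ordinary method of slices: FS = Σ[c'·Δl_i + (W_i cosα_i − u_i·Δl_i)·tanφ'] / Σ W_i sinα_i, with Δl_i = b_i / cosα_i.
Slice 1: Δl = 2.8/cos(-9.1°) = 2.836 m; N'_1 = 87·cos(-9.1°) − 0·2.836 = 85.9; c'Δl = 4.25; W sinα = -13.8
Slice 2: Δl = 2.9/cos6.5° = 2.919 m; N'_2 = 243·cos6.5° − 36·2.919 = 136.4; c'Δl = 4.38; W sinα = 27.5
Slice 3: Δl = 2.5/cos21.8° = 2.693 m; N'_3 = 191·cos21.8° − 36·2.693 = 80.4; c'Δl = 4.04; W sinα = 70.9
Slice 4: Δl = 1.4/cos33.8° = 1.685 m; N'_4 = 82·cos33.8° − 23·1.685 = 29.4; c'Δl = 2.53; W sinα = 45.6
Slice 5: Δl = 2.5/cos47.9° = 3.729 m; N'_5 = 74·cos47.9° − 2·3.729 = 42.2; c'Δl = 5.59; W sinα = 54.9
Σc'Δl = 20.8 kN/m; ΣN' = 374.2 kN/m; ΣW sinα = 185.2 kN/m
Resisting = 20.8 + 374.2·tan26.4° = 20.8 + 185.8 = 206.6 kN/m
FS = 206.6 / 185.2 = 1.115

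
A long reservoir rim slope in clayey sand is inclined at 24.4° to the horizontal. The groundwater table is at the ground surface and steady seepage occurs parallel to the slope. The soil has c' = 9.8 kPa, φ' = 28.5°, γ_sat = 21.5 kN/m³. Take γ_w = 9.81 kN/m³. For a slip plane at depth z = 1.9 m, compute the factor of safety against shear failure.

FS = 1.29

With seepage parallel to the slope and the water table at the surface, the effective normal stress on the slip plane uses the buoyant unit weight γ' = γ_sat − γ_w while the driving shear stress uses γ_sat:
FS = [c' + γ' z cos²β tanφ'] / [γ_sat z sinβ cosβ]
γ' = 21.5 − 9.81 = 11.69 kN/m³
Numerator = 9.8 + 11.69·1.9·cos²24.4°·tan28.5° = 9.8 + 11.69·1.9·0.8293·0.5430 = 19.802 kPa
Denominator = 21.5·1.9·sin24.4°·cos24.4° = 21.5·1.9·0.4131·0.9107 = 15.368 kPa
FS = 19.802 / 15.368 = 1.288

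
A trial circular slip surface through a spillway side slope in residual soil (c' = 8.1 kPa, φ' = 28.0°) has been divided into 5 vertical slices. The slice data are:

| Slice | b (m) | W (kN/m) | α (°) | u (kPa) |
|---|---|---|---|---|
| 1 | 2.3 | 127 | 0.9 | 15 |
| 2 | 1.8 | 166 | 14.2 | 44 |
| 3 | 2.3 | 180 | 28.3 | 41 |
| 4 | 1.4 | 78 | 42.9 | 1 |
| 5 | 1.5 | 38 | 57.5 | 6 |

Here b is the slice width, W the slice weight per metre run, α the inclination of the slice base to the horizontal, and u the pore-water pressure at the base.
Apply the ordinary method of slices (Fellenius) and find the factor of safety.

Ordinary method of slices: FS = Σ[c'·Δl_i + (W_i cosα_i − u_i·Δl_i)·tanφ'] / Σ W_i sinα_i, with Δl_i = b_i / cosα_i.
Slice 1: Δl = 2.3/cos0.9° = 2.300 m; N'_1 = 127·cos0.9° − 15·2.300 = 92.5; c'Δl = 18.63; W sinα = 2.0
Slice 2: Δl = 1.8/cos14.2° = 1.857 m; N'_2 = 166·cos14.2° − 44·1.857 = 79.2; c'Δl = 15.04; W sinα = 40.7
Slice 3: Δl = 2.3/cos28.3° = 2.612 m; N'_3 = 180·cos28.3° − 41·2.612 = 51.4; c'Δl = 21.16; W sinα = 85.3
Slice 4: Δl = 1.4/cos42.9° = 1.911 m; N'_4 = 78·cos42.9° − 1·1.911 = 55.2; c'Δl = 15.48; W sinα = 53.1
Slice 5: Δl = 1.5/cos57.5° = 2.792 m; N'_5 = 38·cos57.5° − 6·2.792 = 3.7; c'Δl = 22.61; W sinα = 32.0
Σc'Δl = 92.9 kN/m; ΣN' = 282.0 kN/m; ΣW sinα = 213.2 kN/m
Resisting = 92.9 + 282.0·tan28.0° = 92.9 + 149.9 = 242.9 kN/m
FS = 242.9 / 213.2 = 1.139

FS = 1.14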